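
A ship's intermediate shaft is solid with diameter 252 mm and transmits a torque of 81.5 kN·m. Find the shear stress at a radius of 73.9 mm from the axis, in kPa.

15200 kPa

J = πd⁴/32 = π(0.252)⁴/32 = 3.959×10^-4 m⁴.
Shear stress varies linearly with radius: τ = T·r/J = 81500 × 0.0739 / 3.959×10^-4 = 1.521×10^7 Pa.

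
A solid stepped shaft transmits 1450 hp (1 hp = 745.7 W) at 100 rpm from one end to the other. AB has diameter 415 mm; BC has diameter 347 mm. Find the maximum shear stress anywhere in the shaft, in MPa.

12.6 MPa

ω = 2π·100/60 = 10.47 rad/s, so T = P/ω = 1450×745.7 / 10.47 = 103300 N·m.
Under the same torque, τ_max = 16T/(πd³) is largest where d is smallest — segment BC (d = 347 mm).
τ_max = 16·103300/(π·(0.347)³) = 1.259×10^7 Pa.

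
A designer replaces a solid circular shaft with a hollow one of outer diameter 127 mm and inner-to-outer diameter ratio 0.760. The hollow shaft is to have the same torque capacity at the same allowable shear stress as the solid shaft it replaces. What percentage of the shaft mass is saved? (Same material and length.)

44.6 %

Equal τ_max and T ⇒ the solid shaft needs d_s³ = d_o³(1−k⁴), so d_s = 127·(1−0.760⁴)^(1/3) = 110.9 mm.
Area ratio A_h/A_s = d_o²(1−k²)/d_s² = (1−k²)/(1−k⁴)^(2/3) = 0.5537.
Mass saving = 1 − 0.5537 = 44.6 %.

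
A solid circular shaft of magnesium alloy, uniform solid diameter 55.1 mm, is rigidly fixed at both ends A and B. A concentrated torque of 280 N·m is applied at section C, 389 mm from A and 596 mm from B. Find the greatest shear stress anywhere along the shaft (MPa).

5.16 MPa

With uniform GJ and both ends fixed, compatibility θ_AC = θ_CB gives T_A·a = T_B·b, together with T_A + T_B = T₀.
T_A = T₀·b/(a+b) = 280.0·596/985.0 = 169.4 N·m; T_B = 110.6 N·m.
τ in each portion: τ_AC = 5.16×10^6 Pa, τ_CB = 3.37×10^6 Pa; maximum is in AC.
τ_max = T_AC·r/J = 169.4·0.0276/9.05×10^-7 = 5.158×10^6 Pa.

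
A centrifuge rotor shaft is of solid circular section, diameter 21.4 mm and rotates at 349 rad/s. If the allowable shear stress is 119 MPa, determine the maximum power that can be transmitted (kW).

J = πd⁴/32 = π(0.0214)⁴/32 = 2.059×10^-8 m⁴.
T_max = τ_allow·J/r = 1.19×10^8 × 2.059×10^-8 / 0.0107 = 229.0 N·m.
ω = 349 rad/s, so P_max = T_max·ω = 7.992×10^4 W.

79.9 kW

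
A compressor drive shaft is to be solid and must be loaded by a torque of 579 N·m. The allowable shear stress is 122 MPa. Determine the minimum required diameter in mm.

For a solid shaft τ_max = 16T/(πd³), so d = (16T/(π τ_allow))^(1/3) = (16·579.0/(π·1.22×10^8))^(1/3) = 0.02891 m.

28.9 mm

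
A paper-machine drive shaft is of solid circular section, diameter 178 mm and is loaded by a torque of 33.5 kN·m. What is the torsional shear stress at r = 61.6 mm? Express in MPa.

20.9 MPa

J = πd⁴/32 = π(0.178)⁴/32 = 9.856×10^-5 m⁴.
Shear stress varies linearly with radius: τ = T·r/J = 33500 × 0.0616 / 9.856×10^-5 = 2.094×10^7 Pa.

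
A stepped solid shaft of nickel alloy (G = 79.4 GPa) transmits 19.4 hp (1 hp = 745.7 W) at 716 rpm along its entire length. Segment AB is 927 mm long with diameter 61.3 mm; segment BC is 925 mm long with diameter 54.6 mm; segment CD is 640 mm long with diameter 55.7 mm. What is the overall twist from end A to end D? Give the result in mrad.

5.85 mrad

ω = 2π·716/60 = 74.98 rad/s, so T = P/ω = 19.4×745.7 / 74.98 = 192.9 N·m.
J_AB = π(0.0613)⁴/32 = 1.39×10^-6 m⁴; J_BC = π(0.0546)⁴/32 = 8.73×10^-7 m⁴; J_CD = π(0.0557)⁴/32 = 9.45×10^-7 m⁴.
θ = (T/G)·Σ L_i/J_i = (192.9/79.4×10⁹)·(0.927/1.39×10^-6 + 0.925/8.73×10^-7 + 0.640/9.45×10^-7) = 5.847×10^-3 rad.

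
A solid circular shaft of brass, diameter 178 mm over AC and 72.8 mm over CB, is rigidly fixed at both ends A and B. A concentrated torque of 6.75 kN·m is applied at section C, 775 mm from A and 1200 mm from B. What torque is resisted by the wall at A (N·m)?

Compatibility: T_A·a/J_AC = T_B·b/J_CB with T_A + T_B = T₀.
J_AC = 9.86×10^-5 m⁴, J_CB = 2.76×10^-6 m⁴, so T_A = T₀·(J_AC/a)/((J_AC/a)+(J_CB/b)) = 6630 N·m, T_B = 119.8 N·m.

6630 N·m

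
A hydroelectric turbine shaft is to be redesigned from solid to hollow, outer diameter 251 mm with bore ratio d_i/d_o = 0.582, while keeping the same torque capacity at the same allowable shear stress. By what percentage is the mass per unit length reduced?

28.3 %

Equal τ_max and T ⇒ the solid shaft needs d_s³ = d_o³(1−k⁴), so d_s = 251·(1−0.582⁴)^(1/3) = 241.0 mm.
Area ratio A_h/A_s = d_o²(1−k²)/d_s² = (1−k²)/(1−k⁴)^(2/3) = 0.7172.
Mass saving = 1 − 0.7172 = 28.3 %.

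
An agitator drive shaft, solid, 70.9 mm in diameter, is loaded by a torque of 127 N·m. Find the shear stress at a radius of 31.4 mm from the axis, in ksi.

J = πd⁴/32 = π(0.0709)⁴/32 = 2.481×10^-6 m⁴.
Shear stress varies linearly with radius: τ = T·r/J = 127.0 × 0.0314 / 2.481×10^-6 = 1.607×10^6 Pa.

0.233 ksi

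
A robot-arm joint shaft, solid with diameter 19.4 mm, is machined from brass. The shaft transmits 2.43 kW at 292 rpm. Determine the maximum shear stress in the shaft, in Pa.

ω = 2π·292/60 = 30.58 rad/s, so T = P/ω = 2.43×10³ / 30.58 = 79.47 N·m.
J = πd⁴/32 = π(0.0194)⁴/32 = 1.391×10^-8 m⁴.
τ_max = T·r/J = 79.47 × 0.00970 / 1.391×10^-8 = 5.543×10^7 Pa.

5.54e7 Pa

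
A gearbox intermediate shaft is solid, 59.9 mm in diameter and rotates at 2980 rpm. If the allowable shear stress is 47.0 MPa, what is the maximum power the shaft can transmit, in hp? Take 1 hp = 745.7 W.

830 hp

J = πd⁴/32 = π(0.0599)⁴/32 = 1.264×10^-6 m⁴.
T_max = τ_allow·J/r = 4.70×10^7 × 1.264×10^-6 / 0.0300 = 1983 N·m.
ω = 2π·2980/60 = 312.1 rad/s, so P_max = T_max·ω = 6.189×10^5 W.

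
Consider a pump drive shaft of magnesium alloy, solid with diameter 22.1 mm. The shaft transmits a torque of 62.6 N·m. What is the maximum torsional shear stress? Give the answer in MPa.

29.5 MPa

J = πd⁴/32 = π(0.0221)⁴/32 = 2.342×10^-8 m⁴.
τ_max = T·r/J = 62.60 × 0.0111 / 2.342×10^-8 = 2.954×10^7 Pa.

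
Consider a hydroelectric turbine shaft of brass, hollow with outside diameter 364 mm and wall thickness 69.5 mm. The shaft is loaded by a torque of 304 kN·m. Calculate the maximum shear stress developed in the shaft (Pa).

J = π(d_o⁴ − d_i⁴)/32 = π(0.364⁴ − 0.225⁴)/32 = 1.472×10^-3 m⁴.
τ_max = T·r/J = 304000 × 0.182 / 1.472×10^-3 = 3.759×10^7 Pa.

3.76e7 Pa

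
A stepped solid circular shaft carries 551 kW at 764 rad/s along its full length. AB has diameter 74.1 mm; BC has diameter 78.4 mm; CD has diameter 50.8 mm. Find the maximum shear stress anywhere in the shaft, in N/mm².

28.0 N/mm²

ω = 764 rad/s, so T = P/ω = 551×10³ / 764.0 = 721.2 N·m.
Under the same torque, τ_max = 16T/(πd³) is largest where d is smallest — segment CD (d = 50.8 mm).
τ_max = 16·721.2/(π·(0.0508)³) = 2.802×10^7 Pa.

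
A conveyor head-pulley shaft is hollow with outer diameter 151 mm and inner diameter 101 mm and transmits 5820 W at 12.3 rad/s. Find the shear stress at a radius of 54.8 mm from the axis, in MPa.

ω = 12.3 rad/s, so T = P/ω = 5820 / 12.30 = 473.2 N·m.
J = π(d_o⁴ − d_i⁴)/32 = π(0.151⁴ − 0.101⁴)/32 = 4.082×10^-5 m⁴.
Shear stress varies linearly with radius: τ = T·r/J = 473.2 × 0.0548 / 4.082×10^-5 = 6.352×10^5 Pa.

0.635 MPa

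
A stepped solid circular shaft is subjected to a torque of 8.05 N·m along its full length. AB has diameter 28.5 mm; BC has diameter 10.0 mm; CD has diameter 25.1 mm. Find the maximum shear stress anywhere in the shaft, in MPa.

41.0 MPa

Under the same torque, τ_max = 16T/(πd³) is largest where d is smallest — segment BC (d = 10.0 mm).
τ_max = 16·8.050/(π·(0.0100)³) = 4.100×10^7 Pa.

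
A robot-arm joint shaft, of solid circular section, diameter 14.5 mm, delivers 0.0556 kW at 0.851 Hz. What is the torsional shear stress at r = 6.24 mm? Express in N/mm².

ω = 2π·0.851 = 5.347 rad/s, so T = P/ω = 0.0556×10³ / 5.347 = 10.40 N·m.
J = πd⁴/32 = π(0.0145)⁴/32 = 4.340×10^-9 m⁴.
Shear stress varies linearly with radius: τ = T·r/J = 10.40 × 0.00624 / 4.340×10^-9 = 1.495×10^7 Pa.

15.0 N/mm²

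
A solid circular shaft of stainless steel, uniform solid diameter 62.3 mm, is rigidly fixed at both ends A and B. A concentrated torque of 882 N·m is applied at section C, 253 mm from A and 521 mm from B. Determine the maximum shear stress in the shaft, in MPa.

12.5 MPa

With uniform GJ and both ends fixed, compatibility θ_AC = θ_CB gives T_A·a = T_B·b, together with T_A + T_B = T₀.
T_A = T₀·b/(a+b) = 882.0·521/774.0 = 593.7 N·m; T_B = 288.3 N·m.
τ in each portion: τ_AC = 1.25×10^7 Pa, τ_CB = 6.07×10^6 Pa; maximum is in AC.
τ_max = T_AC·r/J = 593.7·0.0311/1.48×10^-6 = 1.250×10^7 Pa.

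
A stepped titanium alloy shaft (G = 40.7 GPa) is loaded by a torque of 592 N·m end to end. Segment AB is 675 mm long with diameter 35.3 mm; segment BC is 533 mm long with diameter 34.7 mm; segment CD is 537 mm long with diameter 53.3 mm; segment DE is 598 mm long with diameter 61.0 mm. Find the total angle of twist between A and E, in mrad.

135 mrad

J_AB = π(0.0353)⁴/32 = 1.52×10^-7 m⁴; J_BC = π(0.0347)⁴/32 = 1.42×10^-7 m⁴; J_CD = π(0.0533)⁴/32 = 7.92×10^-7 m⁴; J_DE = π(0.0610)⁴/32 = 1.36×10^-6 m⁴.
θ = (T/G)·Σ L_i/J_i = (592.0/40.7×10⁹)·(0.675/1.52×10^-7 + 0.533/1.42×10^-7 + 0.537/7.92×10^-7 + 0.598/1.36×10^-6) = 0.1351 rad.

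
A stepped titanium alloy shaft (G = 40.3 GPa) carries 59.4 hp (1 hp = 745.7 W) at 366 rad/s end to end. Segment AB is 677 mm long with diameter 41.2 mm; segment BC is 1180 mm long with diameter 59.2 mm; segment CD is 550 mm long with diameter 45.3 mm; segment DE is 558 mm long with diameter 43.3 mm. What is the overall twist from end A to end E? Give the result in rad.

0.0190 rad

ω = 366 rad/s, so T = P/ω = 59.4×745.7 / 366.0 = 121.0 N·m.
J_AB = π(0.0412)⁴/32 = 2.83×10^-7 m⁴; J_BC = π(0.0592)⁴/32 = 1.21×10^-6 m⁴; J_CD = π(0.0453)⁴/32 = 4.13×10^-7 m⁴; J_DE = π(0.0433)⁴/32 = 3.45×10^-7 m⁴.
θ = (T/G)·Σ L_i/J_i = (121.0/40.3×10⁹)·(0.677/2.83×10^-7 + 1.18/1.21×10^-6 + 0.550/4.13×10^-7 + 0.558/3.45×10^-7) = 0.01898 rad.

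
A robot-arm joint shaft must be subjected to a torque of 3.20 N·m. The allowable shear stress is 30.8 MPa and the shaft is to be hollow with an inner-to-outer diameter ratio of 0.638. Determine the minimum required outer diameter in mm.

8.59 mm

For a hollow shaft with d_i/d_o = 0.638: τ_max = 16T/(π d_o³ (1−k⁴)), so d_o = [16T/(π τ_allow (1−k⁴))]^(1/3) = [16·3.200/(π·3.08×10^7·0.8343)]^(1/3) = 0.008592 m.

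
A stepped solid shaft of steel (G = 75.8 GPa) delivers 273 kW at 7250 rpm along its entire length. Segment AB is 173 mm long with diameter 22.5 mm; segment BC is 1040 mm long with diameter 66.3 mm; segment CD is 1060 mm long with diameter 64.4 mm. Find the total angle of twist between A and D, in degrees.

2.19°

ω = 2π·7250/60 = 759.2 rad/s, so T = P/ω = 273×10³ / 759.2 = 359.6 N·m.
J_AB = π(0.0225)⁴/32 = 2.52×10^-8 m⁴; J_BC = π(0.0663)⁴/32 = 1.90×10^-6 m⁴; J_CD = π(0.0644)⁴/32 = 1.69×10^-6 m⁴.
θ = (T/G)·Σ L_i/J_i = (359.6/75.8×10⁹)·(0.173/2.52×10^-8 + 1.04/1.90×10^-6 + 1.06/1.69×10^-6) = 0.03820 rad.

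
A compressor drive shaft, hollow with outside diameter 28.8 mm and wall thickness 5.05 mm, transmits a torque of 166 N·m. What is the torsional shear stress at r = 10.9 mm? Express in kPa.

32600 kPa

J = π(d_o⁴ − d_i⁴)/32 = π(0.0288⁴ − 0.0187⁴)/32 = 5.554×10^-8 m⁴.
Shear stress varies linearly with radius: τ = T·r/J = 166.0 × 0.0109 / 5.554×10^-8 = 3.258×10^7 Pa.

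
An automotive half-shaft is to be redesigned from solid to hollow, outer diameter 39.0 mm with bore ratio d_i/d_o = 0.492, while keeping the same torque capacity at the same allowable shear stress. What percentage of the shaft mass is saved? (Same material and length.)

21.1 %

Equal τ_max and T ⇒ the solid shaft needs d_s³ = d_o³(1−k⁴), so d_s = 39.0·(1−0.492⁴)^(1/3) = 38.22 mm.
Area ratio A_h/A_s = d_o²(1−k²)/d_s² = (1−k²)/(1−k⁴)^(2/3) = 0.7891.
Mass saving = 1 − 0.7891 = 21.1 %.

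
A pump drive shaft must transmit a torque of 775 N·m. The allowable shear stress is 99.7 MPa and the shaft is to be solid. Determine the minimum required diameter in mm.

34.1 mm

For a solid shaft τ_max = 16T/(πd³), so d = (16T/(π τ_allow))^(1/3) = (16·775.0/(π·9.97×10^7))^(1/3) = 0.03408 m.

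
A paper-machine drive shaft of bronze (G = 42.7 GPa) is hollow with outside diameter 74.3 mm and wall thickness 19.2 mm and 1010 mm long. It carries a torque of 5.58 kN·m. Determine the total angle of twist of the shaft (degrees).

J = π(d_o⁴ − d_i⁴)/32 = π(0.0743⁴ − 0.0359⁴)/32 = 2.829×10^-6 m⁴.
θ = T·L/(G·J) = 5580 × 1.01 / (42.7×10⁹ × 2.829×10^-6) = 0.04666 rad.

2.67°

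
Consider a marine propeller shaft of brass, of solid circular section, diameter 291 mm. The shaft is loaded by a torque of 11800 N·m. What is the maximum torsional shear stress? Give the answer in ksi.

J = πd⁴/32 = π(0.291)⁴/32 = 7.040×10^-4 m⁴.
τ_max = T·r/J = 11800 × 0.145 / 7.040×10^-4 = 2.439×10^6 Pa.

0.354 ksi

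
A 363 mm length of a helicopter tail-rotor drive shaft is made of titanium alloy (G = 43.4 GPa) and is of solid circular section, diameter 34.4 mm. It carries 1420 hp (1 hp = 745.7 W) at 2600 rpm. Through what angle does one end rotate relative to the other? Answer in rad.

ω = 2π·2600/60 = 272.3 rad/s, so T = P/ω = 1420×745.7 / 272.3 = 3889 N·m.
J = πd⁴/32 = π(0.0344)⁴/32 = 1.375×10^-7 m⁴.
θ = T·L/(G·J) = 3889 × 0.363 / (43.4×10⁹ × 1.375×10^-7) = 0.2366 rad.

0.237 rad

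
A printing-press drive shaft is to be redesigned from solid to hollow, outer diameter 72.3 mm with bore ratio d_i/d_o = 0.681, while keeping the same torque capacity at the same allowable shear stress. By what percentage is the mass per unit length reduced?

Equal τ_max and T ⇒ the solid shaft needs d_s³ = d_o³(1−k⁴), so d_s = 72.3·(1−0.681⁴)^(1/3) = 66.69 mm.
Area ratio A_h/A_s = d_o²(1−k²)/d_s² = (1−k²)/(1−k⁴)^(2/3) = 0.6302.
Mass saving = 1 − 0.6302 = 37.0 %.

37.0 %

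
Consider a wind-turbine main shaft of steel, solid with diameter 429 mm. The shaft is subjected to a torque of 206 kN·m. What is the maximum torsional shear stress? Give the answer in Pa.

1.33e7 Pa

J = πd⁴/32 = π(0.429)⁴/32 = 3.325×10^-3 m⁴.
τ_max = T·r/J = 206000 × 0.214 / 3.325×10^-3 = 1.329×10^7 Pa.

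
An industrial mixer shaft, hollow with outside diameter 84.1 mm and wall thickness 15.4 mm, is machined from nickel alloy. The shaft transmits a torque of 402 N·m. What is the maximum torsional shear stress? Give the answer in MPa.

J = π(d_o⁴ − d_i⁴)/32 = π(0.0841⁴ − 0.0533⁴)/32 = 4.119×10^-6 m⁴.
τ_max = T·r/J = 402.0 × 0.0420 / 4.119×10^-6 = 4.104×10^6 Pa.

4.10 MPa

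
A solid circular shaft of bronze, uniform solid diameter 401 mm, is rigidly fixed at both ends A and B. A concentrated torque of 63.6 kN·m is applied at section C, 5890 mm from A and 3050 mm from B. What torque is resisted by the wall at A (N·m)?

With uniform GJ and both ends fixed, compatibility θ_AC = θ_CB gives T_A·a = T_B·b, together with T_A + T_B = T₀.
T_A = T₀·b/(a+b) = 63600·3050/8940 = 21700 N·m; T_B = 41900 N·m.

21700 N·m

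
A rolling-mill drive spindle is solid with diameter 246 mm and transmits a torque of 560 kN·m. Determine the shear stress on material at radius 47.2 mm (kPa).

73500 kPa

J = πd⁴/32 = π(0.246)⁴/32 = 3.595×10^-4 m⁴.
Shear stress varies linearly with radius: τ = T·r/J = 560000 × 0.0472 / 3.595×10^-4 = 7.352×10^7 Pa.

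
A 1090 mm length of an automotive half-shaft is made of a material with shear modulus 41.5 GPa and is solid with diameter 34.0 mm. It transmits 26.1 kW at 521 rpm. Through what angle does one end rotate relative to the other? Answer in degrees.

5.49°

ω = 2π·521/60 = 54.56 rad/s, so T = P/ω = 26.1×10³ / 54.56 = 478.4 N·m.
J = πd⁴/32 = π(0.0340)⁴/32 = 1.312×10^-7 m⁴.
θ = T·L/(G·J) = 478.4 × 1.09 / (41.5×10⁹ × 1.312×10^-7) = 0.09577 rad.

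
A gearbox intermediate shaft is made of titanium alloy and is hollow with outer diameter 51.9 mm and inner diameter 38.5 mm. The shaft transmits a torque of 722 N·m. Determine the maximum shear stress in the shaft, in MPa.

J = π(d_o⁴ − d_i⁴)/32 = π(0.0519⁴ − 0.0385⁴)/32 = 4.966×10^-7 m⁴.
τ_max = T·r/J = 722.0 × 0.0260 / 4.966×10^-7 = 3.773×10^7 Pa.

37.7 MPa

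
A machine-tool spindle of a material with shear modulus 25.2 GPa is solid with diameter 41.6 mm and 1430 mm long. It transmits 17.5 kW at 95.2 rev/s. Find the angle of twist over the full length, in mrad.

ω = 2π·95.2 = 598.2 rad/s, so T = P/ω = 17.5×10³ / 598.2 = 29.26 N·m.
J = πd⁴/32 = π(0.0416)⁴/32 = 2.940×10^-7 m⁴.
θ = T·L/(G·J) = 29.26 × 1.43 / (25.2×10⁹ × 2.940×10^-7) = 5.647×10^-3 rad.

5.65 mrad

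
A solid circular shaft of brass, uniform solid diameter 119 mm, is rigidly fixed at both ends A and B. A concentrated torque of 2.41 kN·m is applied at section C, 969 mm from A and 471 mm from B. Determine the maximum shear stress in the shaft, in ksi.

With uniform GJ and both ends fixed, compatibility θ_AC = θ_CB gives T_A·a = T_B·b, together with T_A + T_B = T₀.
T_A = T₀·b/(a+b) = 2410·471/1440 = 788.3 N·m; T_B = 1622 N·m.
τ in each portion: τ_AC = 2.38×10^6 Pa, τ_CB = 4.90×10^6 Pa; maximum is in CB.
τ_max = T_CB·r/J = 1622·0.0595/1.97×10^-5 = 4.901×10^6 Pa.

0.711 ksi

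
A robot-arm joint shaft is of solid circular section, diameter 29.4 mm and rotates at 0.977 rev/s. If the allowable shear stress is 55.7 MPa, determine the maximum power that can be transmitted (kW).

1.71 kW

J = πd⁴/32 = π(0.0294)⁴/32 = 7.335×10^-8 m⁴.
T_max = τ_allow·J/r = 5.57×10^7 × 7.335×10^-8 / 0.0147 = 277.9 N·m.
ω = 2π·0.977 = 6.139 rad/s, so P_max = T_max·ω = 1706 W.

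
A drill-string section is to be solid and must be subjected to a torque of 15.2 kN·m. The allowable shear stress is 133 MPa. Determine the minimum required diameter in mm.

For a solid shaft τ_max = 16T/(πd³), so d = (16T/(π τ_allow))^(1/3) = (16·15200/(π·1.33×10^8))^(1/3) = 0.08349 m.

83.5 mm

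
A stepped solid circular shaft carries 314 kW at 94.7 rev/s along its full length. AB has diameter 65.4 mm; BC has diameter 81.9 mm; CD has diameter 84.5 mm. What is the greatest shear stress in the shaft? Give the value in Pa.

ω = 2π·94.7 = 595.0 rad/s, so T = P/ω = 314×10³ / 595.0 = 527.7 N·m.
Under the same torque, τ_max = 16T/(πd³) is largest where d is smallest — segment AB (d = 65.4 mm).
τ_max = 16·527.7/(π·(0.0654)³) = 9.608×10^6 Pa.

9.61e6 Pa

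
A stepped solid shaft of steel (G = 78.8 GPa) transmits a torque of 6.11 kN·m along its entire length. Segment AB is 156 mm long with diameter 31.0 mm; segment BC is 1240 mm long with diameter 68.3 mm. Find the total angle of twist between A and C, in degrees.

J_AB = π(0.0310)⁴/32 = 9.07×10^-8 m⁴; J_BC = π(0.0683)⁴/32 = 2.14×10^-6 m⁴.
θ = (T/G)·Σ L_i/J_i = (6110/78.8×10⁹)·(0.156/9.07×10^-8 + 1.24/2.14×10^-6) = 0.1784 rad.

10.2°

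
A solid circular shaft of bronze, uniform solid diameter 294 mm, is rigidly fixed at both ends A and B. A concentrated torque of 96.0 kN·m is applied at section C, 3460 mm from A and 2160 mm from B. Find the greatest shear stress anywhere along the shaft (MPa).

With uniform GJ and both ends fixed, compatibility θ_AC = θ_CB gives T_A·a = T_B·b, together with T_A + T_B = T₀.
T_A = T₀·b/(a+b) = 96000·2160/5620 = 36900 N·m; T_B = 59100 N·m.
τ in each portion: τ_AC = 7.39×10^6 Pa, τ_CB = 1.18×10^7 Pa; maximum is in CB.
τ_max = T_CB·r/J = 59100·0.147/7.33×10^-4 = 1.185×10^7 Pa.

11.8 MPa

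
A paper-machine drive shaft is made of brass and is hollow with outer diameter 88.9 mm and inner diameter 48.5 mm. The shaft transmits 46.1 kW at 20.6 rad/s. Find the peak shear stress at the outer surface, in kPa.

17800 kPa

ω = 20.6 rad/s, so T = P/ω = 46.1×10³ / 20.60 = 2238 N·m.
J = π(d_o⁴ − d_i⁴)/32 = π(0.0889⁴ − 0.0485⁴)/32 = 5.589×10^-6 m⁴.
τ_max = T·r/J = 2238 × 0.0445 / 5.589×10^-6 = 1.780×10^7 Pa.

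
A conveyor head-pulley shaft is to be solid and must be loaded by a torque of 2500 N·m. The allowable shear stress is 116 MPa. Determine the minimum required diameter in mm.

For a solid shaft τ_max = 16T/(πd³), so d = (16T/(π τ_allow))^(1/3) = (16·2500/(π·1.16×10^8))^(1/3) = 0.04788 m.

47.9 mm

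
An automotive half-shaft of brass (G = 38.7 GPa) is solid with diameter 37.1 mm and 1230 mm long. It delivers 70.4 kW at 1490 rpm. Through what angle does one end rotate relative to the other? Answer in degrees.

4.42°

ω = 2π·1490/60 = 156.0 rad/s, so T = P/ω = 70.4×10³ / 156.0 = 451.2 N·m.
J = πd⁴/32 = π(0.0371)⁴/32 = 1.860×10^-7 m⁴.
θ = T·L/(G·J) = 451.2 × 1.23 / (38.7×10⁹ × 1.860×10^-7) = 0.07710 rad.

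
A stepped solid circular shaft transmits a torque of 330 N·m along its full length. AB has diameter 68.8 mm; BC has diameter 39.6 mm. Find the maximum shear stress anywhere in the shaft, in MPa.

Under the same torque, τ_max = 16T/(πd³) is largest where d is smallest — segment BC (d = 39.6 mm).
τ_max = 16·330.0/(π·(0.0396)³) = 2.706×10^7 Pa.

27.1 MPa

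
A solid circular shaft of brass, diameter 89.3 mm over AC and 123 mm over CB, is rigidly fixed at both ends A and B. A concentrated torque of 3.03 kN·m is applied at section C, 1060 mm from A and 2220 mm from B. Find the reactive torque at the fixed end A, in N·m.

1110 N·m

Compatibility: T_A·a/J_AC = T_B·b/J_CB with T_A + T_B = T₀.
J_AC = 6.24×10^-6 m⁴, J_CB = 2.25×10^-5 m⁴, so T_A = T₀·(J_AC/a)/((J_AC/a)+(J_CB/b)) = 1115 N·m, T_B = 1915 N·m.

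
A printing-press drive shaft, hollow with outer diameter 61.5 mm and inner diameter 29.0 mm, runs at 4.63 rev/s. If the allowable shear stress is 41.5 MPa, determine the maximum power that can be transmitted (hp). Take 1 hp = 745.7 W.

70.3 hp

J = π(d_o⁴ − d_i⁴)/32 = π(0.0615⁴ − 0.0290⁴)/32 = 1.335×10^-6 m⁴.
T_max = τ_allow·J/r = 4.15×10^7 × 1.335×10^-6 / 0.0307 = 1802 N·m.
ω = 2π·4.63 = 29.09 rad/s, so P_max = T_max·ω = 5.241×10^4 W.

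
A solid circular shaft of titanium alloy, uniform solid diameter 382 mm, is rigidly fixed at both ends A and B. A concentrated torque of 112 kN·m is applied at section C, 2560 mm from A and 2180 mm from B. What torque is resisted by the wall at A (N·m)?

With uniform GJ and both ends fixed, compatibility θ_AC = θ_CB gives T_A·a = T_B·b, together with T_A + T_B = T₀.
T_A = T₀·b/(a+b) = 112000·2180/4740 = 51510 N·m; T_B = 60490 N·m.

51500 N·m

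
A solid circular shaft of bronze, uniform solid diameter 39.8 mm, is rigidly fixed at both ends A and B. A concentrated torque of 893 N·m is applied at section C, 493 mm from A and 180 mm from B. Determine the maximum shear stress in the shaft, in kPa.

With uniform GJ and both ends fixed, compatibility θ_AC = θ_CB gives T_A·a = T_B·b, together with T_A + T_B = T₀.
T_A = T₀·b/(a+b) = 893.0·180/673.0 = 238.8 N·m; T_B = 654.2 N·m.
τ in each portion: τ_AC = 1.93×10^7 Pa, τ_CB = 5.28×10^7 Pa; maximum is in CB.
τ_max = T_CB·r/J = 654.2·0.0199/2.46×10^-7 = 5.285×10^7 Pa.

52800 kPa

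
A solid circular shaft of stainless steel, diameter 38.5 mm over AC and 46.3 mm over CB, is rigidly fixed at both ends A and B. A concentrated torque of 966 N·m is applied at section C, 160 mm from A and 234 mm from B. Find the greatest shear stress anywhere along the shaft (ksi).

5.15 ksi

Compatibility: T_A·a/J_AC = T_B·b/J_CB with T_A + T_B = T₀.
J_AC = 2.16×10^-7 m⁴, J_CB = 4.51×10^-7 m⁴, so T_A = T₀·(J_AC/a)/((J_AC/a)+(J_CB/b)) = 397.5 N·m, T_B = 568.5 N·m.
τ in each portion: τ_AC = 3.55×10^7 Pa, τ_CB = 2.92×10^7 Pa; maximum is in AC.
τ_max = T_AC·r/J = 397.5·0.0192/2.16×10^-7 = 3.548×10^7 Pa.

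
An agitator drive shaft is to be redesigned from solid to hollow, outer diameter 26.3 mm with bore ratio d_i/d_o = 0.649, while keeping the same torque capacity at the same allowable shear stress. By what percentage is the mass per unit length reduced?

Equal τ_max and T ⇒ the solid shaft needs d_s³ = d_o³(1−k⁴), so d_s = 26.3·(1−0.649⁴)^(1/3) = 24.64 mm.
Area ratio A_h/A_s = d_o²(1−k²)/d_s² = (1−k²)/(1−k⁴)^(2/3) = 0.6593.
Mass saving = 1 − 0.6593 = 34.1 %.

34.1 %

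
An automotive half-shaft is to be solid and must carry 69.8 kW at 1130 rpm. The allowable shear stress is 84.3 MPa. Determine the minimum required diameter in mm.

ω = 2π·1130/60 = 118.3 rad/s, so T = P/ω = 69.8×10³ / 118.3 = 589.9 N·m.
For a solid shaft τ_max = 16T/(πd³), so d = (16T/(π τ_allow))^(1/3) = (16·589.9/(π·8.43×10^7))^(1/3) = 0.03291 m.

32.9 mm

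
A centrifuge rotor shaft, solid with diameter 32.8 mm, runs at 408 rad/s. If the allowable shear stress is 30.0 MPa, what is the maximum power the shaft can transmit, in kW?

J = πd⁴/32 = π(0.0328)⁴/32 = 1.136×10^-7 m⁴.
T_max = τ_allow·J/r = 3.00×10^7 × 1.136×10^-7 / 0.0164 = 207.9 N·m.
ω = 408 rad/s, so P_max = T_max·ω = 8.481×10^4 W.

84.8 kW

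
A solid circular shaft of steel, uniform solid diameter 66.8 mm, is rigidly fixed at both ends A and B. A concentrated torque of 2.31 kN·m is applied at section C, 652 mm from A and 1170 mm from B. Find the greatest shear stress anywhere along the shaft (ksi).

3.68 ksi

With uniform GJ and both ends fixed, compatibility θ_AC = θ_CB gives T_A·a = T_B·b, together with T_A + T_B = T₀.
T_A = T₀·b/(a+b) = 2310·1170/1822 = 1483 N·m; T_B = 826.6 N·m.
τ in each portion: τ_AC = 2.53×10^7 Pa, τ_CB = 1.41×10^7 Pa; maximum is in AC.
τ_max = T_AC·r/J = 1483·0.0334/1.95×10^-6 = 2.534×10^7 Pa.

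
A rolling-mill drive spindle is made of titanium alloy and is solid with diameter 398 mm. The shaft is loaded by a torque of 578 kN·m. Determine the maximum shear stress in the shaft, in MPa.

46.7 MPa

J = πd⁴/32 = π(0.398)⁴/32 = 2.463×10^-3 m⁴.
τ_max = T·r/J = 578000 × 0.199 / 2.463×10^-3 = 4.669×10^7 Pa.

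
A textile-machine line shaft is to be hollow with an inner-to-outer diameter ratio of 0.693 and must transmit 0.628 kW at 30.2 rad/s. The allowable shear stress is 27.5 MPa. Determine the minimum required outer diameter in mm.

ω = 30.2 rad/s, so T = P/ω = 0.628×10³ / 30.20 = 20.79 N·m.
For a hollow shaft with d_i/d_o = 0.693: τ_max = 16T/(π d_o³ (1−k⁴)), so d_o = [16T/(π τ_allow (1−k⁴))]^(1/3) = [16·20.79/(π·2.75×10^7·0.7694)]^(1/3) = 0.01711 m.

17.1 mm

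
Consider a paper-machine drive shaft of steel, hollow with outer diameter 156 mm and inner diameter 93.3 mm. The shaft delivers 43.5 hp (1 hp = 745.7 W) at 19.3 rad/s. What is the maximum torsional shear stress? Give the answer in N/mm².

ω = 19.3 rad/s, so T = P/ω = 43.5×745.7 / 19.30 = 1681 N·m.
J = π(d_o⁴ − d_i⁴)/32 = π(0.156⁴ − 0.0933⁴)/32 = 5.070×10^-5 m⁴.
τ_max = T·r/J = 1681 × 0.0780 / 5.070×10^-5 = 2.586×10^6 Pa.

2.59 N/mm²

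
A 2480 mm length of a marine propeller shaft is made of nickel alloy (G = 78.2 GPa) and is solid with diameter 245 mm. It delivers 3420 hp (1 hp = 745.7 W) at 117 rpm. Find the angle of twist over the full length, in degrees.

1.07°

ω = 2π·117/60 = 12.25 rad/s, so T = P/ω = 3420×745.7 / 12.25 = 208100 N·m.
J = πd⁴/32 = π(0.245)⁴/32 = 3.537×10^-4 m⁴.
θ = T·L/(G·J) = 208100 × 2.48 / (78.2×10⁹ × 3.537×10^-4) = 0.01866 rad.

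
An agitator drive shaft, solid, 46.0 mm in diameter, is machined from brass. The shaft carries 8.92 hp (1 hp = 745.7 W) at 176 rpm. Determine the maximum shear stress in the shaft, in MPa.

ω = 2π·176/60 = 18.43 rad/s, so T = P/ω = 8.92×745.7 / 18.43 = 360.9 N·m.
J = πd⁴/32 = π(0.0460)⁴/32 = 4.396×10^-7 m⁴.
τ_max = T·r/J = 360.9 × 0.0230 / 4.396×10^-7 = 1.888×10^7 Pa.

18.9 MPa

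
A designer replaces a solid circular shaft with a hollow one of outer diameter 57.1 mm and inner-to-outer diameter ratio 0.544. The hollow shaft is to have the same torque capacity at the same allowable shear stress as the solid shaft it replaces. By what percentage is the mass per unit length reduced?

Equal τ_max and T ⇒ the solid shaft needs d_s³ = d_o³(1−k⁴), so d_s = 57.1·(1−0.544⁴)^(1/3) = 55.38 mm.
Area ratio A_h/A_s = d_o²(1−k²)/d_s² = (1−k²)/(1−k⁴)^(2/3) = 0.7484.
Mass saving = 1 − 0.7484 = 25.2 %.

25.2 %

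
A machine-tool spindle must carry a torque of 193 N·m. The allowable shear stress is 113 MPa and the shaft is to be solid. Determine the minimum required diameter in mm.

For a solid shaft τ_max = 16T/(πd³), so d = (16T/(π τ_allow))^(1/3) = (16·193.0/(π·1.13×10^8))^(1/3) = 0.02057 m.

20.6 mm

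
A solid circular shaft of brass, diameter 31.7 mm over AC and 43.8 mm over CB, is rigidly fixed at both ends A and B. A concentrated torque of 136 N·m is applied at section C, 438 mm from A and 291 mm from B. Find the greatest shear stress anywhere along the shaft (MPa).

Compatibility: T_A·a/J_AC = T_B·b/J_CB with T_A + T_B = T₀.
J_AC = 9.91×10^-8 m⁴, J_CB = 3.61×10^-7 m⁴, so T_A = T₀·(J_AC/a)/((J_AC/a)+(J_CB/b)) = 20.97 N·m, T_B = 115.0 N·m.
τ in each portion: τ_AC = 3.35×10^6 Pa, τ_CB = 6.97×10^6 Pa; maximum is in CB.
τ_max = T_CB·r/J = 115.0·0.0219/3.61×10^-7 = 6.972×10^6 Pa.

6.97 MPa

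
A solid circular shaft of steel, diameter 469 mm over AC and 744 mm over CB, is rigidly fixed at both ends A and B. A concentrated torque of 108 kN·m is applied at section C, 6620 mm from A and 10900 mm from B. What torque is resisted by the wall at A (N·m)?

Compatibility: T_A·a/J_AC = T_B·b/J_CB with T_A + T_B = T₀.
J_AC = 4.75×10^-3 m⁴, J_CB = 0.0301 m⁴, so T_A = T₀·(J_AC/a)/((J_AC/a)+(J_CB/b)) = 22290 N·m, T_B = 85710 N·m.

22300 N·m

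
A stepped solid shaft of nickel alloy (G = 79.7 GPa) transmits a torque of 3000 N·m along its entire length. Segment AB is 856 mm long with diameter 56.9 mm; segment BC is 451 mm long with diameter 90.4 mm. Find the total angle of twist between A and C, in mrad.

33.9 mrad

J_AB = π(0.0569)⁴/32 = 1.03×10^-6 m⁴; J_BC = π(0.0904)⁴/32 = 6.56×10^-6 m⁴.
θ = (T/G)·Σ L_i/J_i = (3000/79.7×10⁹)·(0.856/1.03×10^-6 + 0.451/6.56×10^-6) = 0.03390 rad.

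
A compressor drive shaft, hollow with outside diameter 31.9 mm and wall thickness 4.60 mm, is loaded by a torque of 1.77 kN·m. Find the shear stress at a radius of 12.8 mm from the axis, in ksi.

43.5 ksi

J = π(d_o⁴ − d_i⁴)/32 = π(0.0319⁴ − 0.0227⁴)/32 = 7.560×10^-8 m⁴.
Shear stress varies linearly with radius: τ = T·r/J = 1770 × 0.0128 / 7.560×10^-8 = 2.997×10^8 Pa.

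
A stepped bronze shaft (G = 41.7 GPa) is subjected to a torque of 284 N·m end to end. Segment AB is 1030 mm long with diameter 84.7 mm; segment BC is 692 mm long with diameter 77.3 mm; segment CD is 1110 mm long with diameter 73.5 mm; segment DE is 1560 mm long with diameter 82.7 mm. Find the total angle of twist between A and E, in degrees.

J_AB = π(0.0847)⁴/32 = 5.05×10^-6 m⁴; J_BC = π(0.0773)⁴/32 = 3.51×10^-6 m⁴; J_CD = π(0.0735)⁴/32 = 2.87×10^-6 m⁴; J_DE = π(0.0827)⁴/32 = 4.59×10^-6 m⁴.
θ = (T/G)·Σ L_i/J_i = (284.0/41.7×10⁹)·(1.03/5.05×10^-6 + 0.692/3.51×10^-6 + 1.11/2.87×10^-6 + 1.56/4.59×10^-6) = 7.685×10^-3 rad.

0.440°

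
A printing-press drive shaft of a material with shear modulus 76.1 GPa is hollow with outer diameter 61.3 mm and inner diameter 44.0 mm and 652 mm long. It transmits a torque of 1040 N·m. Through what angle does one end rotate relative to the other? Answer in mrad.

8.75 mrad

J = π(d_o⁴ − d_i⁴)/32 = π(0.0613⁴ − 0.0440⁴)/32 = 1.018×10^-6 m⁴.
θ = T·L/(G·J) = 1040 × 0.652 / (76.1×10⁹ × 1.018×10^-6) = 8.750×10^-3 rad.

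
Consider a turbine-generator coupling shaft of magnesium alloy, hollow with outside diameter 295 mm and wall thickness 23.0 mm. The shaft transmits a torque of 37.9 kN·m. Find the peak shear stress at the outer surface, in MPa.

J = π(d_o⁴ − d_i⁴)/32 = π(0.295⁴ − 0.249⁴)/32 = 3.661×10^-4 m⁴.
τ_max = T·r/J = 37900 × 0.147 / 3.661×10^-4 = 1.527×10^7 Pa.

15.3 MPa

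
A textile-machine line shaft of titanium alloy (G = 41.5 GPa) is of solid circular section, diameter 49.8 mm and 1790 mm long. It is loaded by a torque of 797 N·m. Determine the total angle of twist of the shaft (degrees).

3.26°

J = πd⁴/32 = π(0.0498)⁴/32 = 6.038×10^-7 m⁴.
θ = T·L/(G·J) = 797.0 × 1.79 / (41.5×10⁹ × 6.038×10^-7) = 0.05693 rad.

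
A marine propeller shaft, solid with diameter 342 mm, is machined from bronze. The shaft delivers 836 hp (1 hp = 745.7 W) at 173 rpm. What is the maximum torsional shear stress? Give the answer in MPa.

4.38 MPa

ω = 2π·173/60 = 18.12 rad/s, so T = P/ω = 836×745.7 / 18.12 = 34410 N·m.
J = πd⁴/32 = π(0.342)⁴/32 = 1.343×10^-3 m⁴.
τ_max = T·r/J = 34410 × 0.171 / 1.343×10^-3 = 4.381×10^6 Pa.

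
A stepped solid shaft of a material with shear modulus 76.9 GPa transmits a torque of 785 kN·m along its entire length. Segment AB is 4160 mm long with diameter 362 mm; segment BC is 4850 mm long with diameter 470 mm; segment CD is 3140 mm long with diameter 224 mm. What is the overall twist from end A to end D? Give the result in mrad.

165 mrad

J_AB = π(0.362)⁴/32 = 1.69×10^-3 m⁴; J_BC = π(0.470)⁴/32 = 4.79×10^-3 m⁴; J_CD = π(0.224)⁴/32 = 2.47×10^-4 m⁴.
θ = (T/G)·Σ L_i/J_i = (785000/76.9×10⁹)·(4.16/1.69×10^-3 + 4.85/4.79×10^-3 + 3.14/2.47×10^-4) = 0.1652 rad.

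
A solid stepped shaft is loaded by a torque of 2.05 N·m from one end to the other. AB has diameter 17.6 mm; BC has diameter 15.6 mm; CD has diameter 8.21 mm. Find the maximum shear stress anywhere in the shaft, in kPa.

18900 kPa

Under the same torque, τ_max = 16T/(πd³) is largest where d is smallest — segment CD (d = 8.21 mm).
τ_max = 16·2.050/(π·(0.00821)³) = 1.887×10^7 Pa.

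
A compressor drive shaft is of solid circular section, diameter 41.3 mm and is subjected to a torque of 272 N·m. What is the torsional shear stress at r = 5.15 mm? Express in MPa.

4.90 MPa

J = πd⁴/32 = π(0.0413)⁴/32 = 2.856×10^-7 m⁴.
Shear stress varies linearly with radius: τ = T·r/J = 272.0 × 0.00515 / 2.856×10^-7 = 4.904×10^6 Pa.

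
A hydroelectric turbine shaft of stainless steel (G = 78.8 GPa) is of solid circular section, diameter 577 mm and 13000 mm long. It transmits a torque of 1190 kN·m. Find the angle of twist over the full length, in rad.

0.0180 rad

J = πd⁴/32 = π(0.577)⁴/32 = 0.01088 m⁴.
θ = T·L/(G·J) = 1.190e6 × 13.0 / (78.8×10⁹ × 0.01088) = 0.01804 rad.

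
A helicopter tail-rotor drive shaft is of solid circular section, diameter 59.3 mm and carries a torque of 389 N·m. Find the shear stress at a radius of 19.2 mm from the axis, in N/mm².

6.15 N/mm²

J = πd⁴/32 = π(0.0593)⁴/32 = 1.214×10^-6 m⁴.
Shear stress varies linearly with radius: τ = T·r/J = 389.0 × 0.0192 / 1.214×10^-6 = 6.152×10^6 Pa.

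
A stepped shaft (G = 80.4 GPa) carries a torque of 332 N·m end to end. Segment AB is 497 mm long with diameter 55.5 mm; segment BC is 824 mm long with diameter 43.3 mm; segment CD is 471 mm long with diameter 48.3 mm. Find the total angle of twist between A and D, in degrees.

0.900°

J_AB = π(0.0555)⁴/32 = 9.31×10^-7 m⁴; J_BC = π(0.0433)⁴/32 = 3.45×10^-7 m⁴; J_CD = π(0.0483)⁴/32 = 5.34×10^-7 m⁴.
θ = (T/G)·Σ L_i/J_i = (332.0/80.4×10⁹)·(0.497/9.31×10^-7 + 0.824/3.45×10^-7 + 0.471/5.34×10^-7) = 0.01570 rad.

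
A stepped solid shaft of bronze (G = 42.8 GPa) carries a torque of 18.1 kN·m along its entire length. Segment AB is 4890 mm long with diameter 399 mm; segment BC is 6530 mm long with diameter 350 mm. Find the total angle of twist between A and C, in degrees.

0.155°

J_AB = π(0.399)⁴/32 = 2.49×10^-3 m⁴; J_BC = π(0.350)⁴/32 = 1.47×10^-3 m⁴.
θ = (T/G)·Σ L_i/J_i = (18100/42.8×10⁹)·(4.89/2.49×10^-3 + 6.53/1.47×10^-3) = 2.706×10^-3 rad.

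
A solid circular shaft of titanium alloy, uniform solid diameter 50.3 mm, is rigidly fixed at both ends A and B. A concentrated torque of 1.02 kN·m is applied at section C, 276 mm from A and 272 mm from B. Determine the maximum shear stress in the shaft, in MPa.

With uniform GJ and both ends fixed, compatibility θ_AC = θ_CB gives T_A·a = T_B·b, together with T_A + T_B = T₀.
T_A = T₀·b/(a+b) = 1020·272/548.0 = 506.3 N·m; T_B = 513.7 N·m.
τ in each portion: τ_AC = 2.03×10^7 Pa, τ_CB = 2.06×10^7 Pa; maximum is in CB.
τ_max = T_CB·r/J = 513.7·0.0251/6.28×10^-7 = 2.056×10^7 Pa.

20.6 MPa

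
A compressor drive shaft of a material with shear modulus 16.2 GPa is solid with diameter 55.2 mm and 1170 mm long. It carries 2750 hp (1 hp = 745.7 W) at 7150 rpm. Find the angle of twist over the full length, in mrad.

ω = 2π·7150/60 = 748.7 rad/s, so T = P/ω = 2750×745.7 / 748.7 = 2739 N·m.
J = πd⁴/32 = π(0.0552)⁴/32 = 9.115×10^-7 m⁴.
θ = T·L/(G·J) = 2739 × 1.17 / (16.2×10⁹ × 9.115×10^-7) = 0.2170 rad.

217 mrad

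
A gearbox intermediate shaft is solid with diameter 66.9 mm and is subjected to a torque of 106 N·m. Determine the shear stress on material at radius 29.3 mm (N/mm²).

J = πd⁴/32 = π(0.0669)⁴/32 = 1.967×10^-6 m⁴.
Shear stress varies linearly with radius: τ = T·r/J = 106.0 × 0.0293 / 1.967×10^-6 = 1.579×10^6 Pa.

1.58 N/mm²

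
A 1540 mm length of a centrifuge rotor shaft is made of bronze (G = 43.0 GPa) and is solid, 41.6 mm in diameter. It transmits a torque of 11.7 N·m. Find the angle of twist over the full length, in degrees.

J = πd⁴/32 = π(0.0416)⁴/32 = 2.940×10^-7 m⁴.
θ = T·L/(G·J) = 11.70 × 1.54 / (43.0×10⁹ × 2.940×10^-7) = 1.425×10^-3 rad.

0.0817°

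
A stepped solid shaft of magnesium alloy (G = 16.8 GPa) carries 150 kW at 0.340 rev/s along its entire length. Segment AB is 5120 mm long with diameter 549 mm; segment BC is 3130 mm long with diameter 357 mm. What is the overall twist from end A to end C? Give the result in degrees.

0.607°

ω = 2π·0.340 = 2.136 rad/s, so T = P/ω = 150×10³ / 2.136 = 70220 N·m.
J_AB = π(0.549)⁴/32 = 8.92×10^-3 m⁴; J_BC = π(0.357)⁴/32 = 1.59×10^-3 m⁴.
θ = (T/G)·Σ L_i/J_i = (70220/16.8×10⁹)·(5.12/8.92×10^-3 + 3.13/1.59×10^-3) = 0.01060 rad.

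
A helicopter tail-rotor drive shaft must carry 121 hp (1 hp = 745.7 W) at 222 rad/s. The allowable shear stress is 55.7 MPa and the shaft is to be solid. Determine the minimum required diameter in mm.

ω = 222 rad/s, so T = P/ω = 121×745.7 / 222.0 = 406.4 N·m.
For a solid shaft τ_max = 16T/(πd³), so d = (16T/(π τ_allow))^(1/3) = (16·406.4/(π·5.57×10^7))^(1/3) = 0.03337 m.

33.4 mm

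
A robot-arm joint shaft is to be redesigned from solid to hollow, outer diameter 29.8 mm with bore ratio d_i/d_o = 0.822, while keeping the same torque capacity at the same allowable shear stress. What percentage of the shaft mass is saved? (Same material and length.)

51.3 %

Equal τ_max and T ⇒ the solid shaft needs d_s³ = d_o³(1−k⁴), so d_s = 29.8·(1−0.822⁴)^(1/3) = 24.32 mm.
Area ratio A_h/A_s = d_o²(1−k²)/d_s² = (1−k²)/(1−k⁴)^(2/3) = 0.4870.
Mass saving = 1 − 0.4870 = 51.3 %.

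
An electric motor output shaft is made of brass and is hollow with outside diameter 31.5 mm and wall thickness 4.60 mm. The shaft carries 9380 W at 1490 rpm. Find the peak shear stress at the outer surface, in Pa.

ω = 2π·1490/60 = 156.0 rad/s, so T = P/ω = 9380 / 156.0 = 60.12 N·m.
J = π(d_o⁴ − d_i⁴)/32 = π(0.0315⁴ − 0.0223⁴)/32 = 7.238×10^-8 m⁴.
τ_max = T·r/J = 60.12 × 0.0158 / 7.238×10^-8 = 1.308×10^7 Pa.

1.31e7 Pa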